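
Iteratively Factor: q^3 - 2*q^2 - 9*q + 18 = (q + 3)*(q^2 - 5*q + 6) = (q - 3)*(q + 3)*(q - 2)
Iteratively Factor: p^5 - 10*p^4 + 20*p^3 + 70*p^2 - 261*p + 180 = (p - 1)*(p^4 - 9*p^3 + 11*p^2 + 81*p - 180) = (p - 1)*(p + 3)*(p^3 - 12*p^2 + 47*p - 60) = (p - 3)*(p - 1)*(p + 3)*(p^2 - 9*p + 20) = (p - 5)*(p - 3)*(p - 1)*(p + 3)*(p - 4)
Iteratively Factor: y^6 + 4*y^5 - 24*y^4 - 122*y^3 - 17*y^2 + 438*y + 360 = (y - 2)*(y^5 + 6*y^4 - 12*y^3 - 146*y^2 - 309*y - 180) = (y - 2)*(y + 4)*(y^4 + 2*y^3 - 20*y^2 - 66*y - 45) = (y - 5)*(y - 2)*(y + 4)*(y^3 + 7*y^2 + 15*y + 9) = (y - 5)*(y - 2)*(y + 3)*(y + 4)*(y^2 + 4*y + 3) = (y - 5)*(y - 2)*(y + 1)*(y + 3)*(y + 4)*(y + 3)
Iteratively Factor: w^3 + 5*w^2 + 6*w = (w + 3)*(w^2 + 2*w) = (w + 2)*(w + 3)*(w)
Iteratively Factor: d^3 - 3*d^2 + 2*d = (d)*(d^2 - 3*d + 2) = d*(d - 2)*(d - 1)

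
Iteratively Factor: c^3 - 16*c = (c + 4)*(c^2 - 4*c) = c*(c + 4)*(c - 4)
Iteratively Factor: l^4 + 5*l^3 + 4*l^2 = (l)*(l^3 + 5*l^2 + 4*l) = l^2*(l^2 + 5*l + 4) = l^2*(l + 4)*(l + 1)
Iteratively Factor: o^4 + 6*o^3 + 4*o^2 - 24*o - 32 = (o + 4)*(o^3 + 2*o^2 - 4*o - 8) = (o + 2)*(o + 4)*(o^2 - 4) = (o - 2)*(o + 2)*(o + 4)*(o + 2)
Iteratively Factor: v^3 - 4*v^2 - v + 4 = (v + 1)*(v^2 - 5*v + 4) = (v - 1)*(v + 1)*(v - 4)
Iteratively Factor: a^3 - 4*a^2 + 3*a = (a - 3)*(a^2 - a) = a*(a - 3)*(a - 1)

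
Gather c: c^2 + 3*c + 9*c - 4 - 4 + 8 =c^2 + 12*c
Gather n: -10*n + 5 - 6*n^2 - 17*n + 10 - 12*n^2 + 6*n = -18*n^2 - 21*n + 15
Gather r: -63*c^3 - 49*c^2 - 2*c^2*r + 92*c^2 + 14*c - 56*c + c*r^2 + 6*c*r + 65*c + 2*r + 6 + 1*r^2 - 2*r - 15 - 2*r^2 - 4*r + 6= -63*c^3 + 43*c^2 + 23*c + r^2*(c - 1) + r*(-2*c^2 + 6*c - 4) - 3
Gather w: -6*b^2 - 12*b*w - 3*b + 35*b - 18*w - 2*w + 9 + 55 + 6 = -6*b^2 + 32*b + w*(-12*b - 20) + 70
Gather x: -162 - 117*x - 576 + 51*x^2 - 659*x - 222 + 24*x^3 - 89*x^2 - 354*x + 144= 24*x^3 - 38*x^2 - 1130*x - 816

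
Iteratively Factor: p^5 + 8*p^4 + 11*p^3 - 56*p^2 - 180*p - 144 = (p - 3)*(p^4 + 11*p^3 + 44*p^2 + 76*p + 48) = (p - 3)*(p + 4)*(p^3 + 7*p^2 + 16*p + 12) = (p - 3)*(p + 2)*(p + 4)*(p^2 + 5*p + 6) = (p - 3)*(p + 2)^2*(p + 4)*(p + 3)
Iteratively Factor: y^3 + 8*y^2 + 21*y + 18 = (y + 2)*(y^2 + 6*y + 9) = (y + 2)*(y + 3)*(y + 3)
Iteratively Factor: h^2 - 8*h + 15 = (h - 5)*(h - 3)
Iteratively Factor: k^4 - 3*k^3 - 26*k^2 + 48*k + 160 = (k - 4)*(k^3 + k^2 - 22*k - 40) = (k - 4)*(k + 4)*(k^2 - 3*k - 10) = (k - 5)*(k - 4)*(k + 4)*(k + 2)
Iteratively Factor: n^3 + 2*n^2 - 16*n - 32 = (n - 4)*(n^2 + 6*n + 8) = (n - 4)*(n + 2)*(n + 4)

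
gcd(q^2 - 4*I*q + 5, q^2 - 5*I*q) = q - 5*I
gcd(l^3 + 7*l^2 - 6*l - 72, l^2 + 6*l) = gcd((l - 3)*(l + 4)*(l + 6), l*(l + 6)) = l + 6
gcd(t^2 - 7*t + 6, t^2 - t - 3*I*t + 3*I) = t - 1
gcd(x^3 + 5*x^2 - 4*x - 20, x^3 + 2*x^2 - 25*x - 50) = x^2 + 7*x + 10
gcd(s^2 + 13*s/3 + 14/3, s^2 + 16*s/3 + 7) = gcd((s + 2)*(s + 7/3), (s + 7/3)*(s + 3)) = s + 7/3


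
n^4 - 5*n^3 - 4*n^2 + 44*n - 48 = (n - 4)*(n - 2)^2*(n + 3)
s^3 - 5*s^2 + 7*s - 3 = (s - 3)*(s - 1)^2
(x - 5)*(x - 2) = x^2 - 7*x + 10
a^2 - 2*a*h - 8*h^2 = (a - 4*h)*(a + 2*h)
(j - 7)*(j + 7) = j^2 - 49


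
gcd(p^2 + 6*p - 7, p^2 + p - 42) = p + 7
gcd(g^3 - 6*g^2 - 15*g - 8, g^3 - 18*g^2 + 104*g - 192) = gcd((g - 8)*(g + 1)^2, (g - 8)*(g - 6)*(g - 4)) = g - 8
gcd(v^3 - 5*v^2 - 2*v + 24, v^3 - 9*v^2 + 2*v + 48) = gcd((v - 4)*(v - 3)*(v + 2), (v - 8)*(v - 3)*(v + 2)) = v^2 - v - 6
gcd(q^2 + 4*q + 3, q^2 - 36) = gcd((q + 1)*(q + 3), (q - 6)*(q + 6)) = 1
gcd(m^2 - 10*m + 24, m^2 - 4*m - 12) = m - 6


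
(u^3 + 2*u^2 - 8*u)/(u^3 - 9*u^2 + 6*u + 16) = u*(u + 4)/(u^2 - 7*u - 8)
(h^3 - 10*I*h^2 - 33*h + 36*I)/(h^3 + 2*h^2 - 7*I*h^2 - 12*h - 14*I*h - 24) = (h - 3*I)/(h + 2)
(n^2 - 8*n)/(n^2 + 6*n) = (n - 8)/(n + 6)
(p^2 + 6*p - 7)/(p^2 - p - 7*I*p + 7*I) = (p + 7)/(p - 7*I)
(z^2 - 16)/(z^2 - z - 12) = (z + 4)/(z + 3)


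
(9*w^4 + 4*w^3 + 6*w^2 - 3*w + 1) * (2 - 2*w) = -18*w^5 + 10*w^4 - 4*w^3 + 18*w^2 - 8*w + 2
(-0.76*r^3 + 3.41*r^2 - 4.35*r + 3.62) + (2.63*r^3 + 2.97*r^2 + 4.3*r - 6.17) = 1.87*r^3 + 6.38*r^2 - 0.0499999999999998*r - 2.55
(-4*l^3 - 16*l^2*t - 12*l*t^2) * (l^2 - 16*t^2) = -4*l^5 - 16*l^4*t + 52*l^3*t^2 + 256*l^2*t^3 + 192*l*t^4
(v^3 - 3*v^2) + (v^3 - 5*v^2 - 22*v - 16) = 2*v^3 - 8*v^2 - 22*v - 16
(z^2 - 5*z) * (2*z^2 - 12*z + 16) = 2*z^4 - 22*z^3 + 76*z^2 - 80*z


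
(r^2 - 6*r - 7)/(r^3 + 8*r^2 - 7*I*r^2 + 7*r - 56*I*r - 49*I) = (r - 7)/(r^2 + 7*r*(1 - I) - 49*I)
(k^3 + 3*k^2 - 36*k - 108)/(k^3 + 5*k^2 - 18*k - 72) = (k - 6)/(k - 4)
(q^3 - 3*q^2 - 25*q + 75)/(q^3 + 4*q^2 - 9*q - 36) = (q^2 - 25)/(q^2 + 7*q + 12)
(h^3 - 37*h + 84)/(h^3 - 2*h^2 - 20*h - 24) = (-h^3 + 37*h - 84)/(-h^3 + 2*h^2 + 20*h + 24)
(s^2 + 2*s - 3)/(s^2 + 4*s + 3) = (s - 1)/(s + 1)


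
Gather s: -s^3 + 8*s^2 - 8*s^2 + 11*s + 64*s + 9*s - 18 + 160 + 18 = -s^3 + 84*s + 160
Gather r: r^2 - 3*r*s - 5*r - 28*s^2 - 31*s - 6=r^2 + r*(-3*s - 5) - 28*s^2 - 31*s - 6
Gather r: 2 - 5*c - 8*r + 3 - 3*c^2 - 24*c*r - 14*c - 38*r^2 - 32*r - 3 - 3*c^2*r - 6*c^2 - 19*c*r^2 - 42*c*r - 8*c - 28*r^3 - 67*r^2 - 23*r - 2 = -9*c^2 - 27*c - 28*r^3 + r^2*(-19*c - 105) + r*(-3*c^2 - 66*c - 63)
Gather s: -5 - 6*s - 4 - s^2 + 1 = -s^2 - 6*s - 8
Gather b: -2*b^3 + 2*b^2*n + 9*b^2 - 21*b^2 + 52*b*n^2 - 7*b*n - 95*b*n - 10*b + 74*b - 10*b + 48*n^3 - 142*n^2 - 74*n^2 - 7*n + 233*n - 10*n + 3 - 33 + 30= -2*b^3 + b^2*(2*n - 12) + b*(52*n^2 - 102*n + 54) + 48*n^3 - 216*n^2 + 216*n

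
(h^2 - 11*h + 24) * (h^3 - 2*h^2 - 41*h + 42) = h^5 - 13*h^4 + 5*h^3 + 445*h^2 - 1446*h + 1008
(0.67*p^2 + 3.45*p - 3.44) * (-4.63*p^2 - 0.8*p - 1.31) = -3.1021*p^4 - 16.5095*p^3 + 12.2895*p^2 - 1.7675*p + 4.5064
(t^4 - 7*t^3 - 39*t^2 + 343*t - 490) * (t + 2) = t^5 - 5*t^4 - 53*t^3 + 265*t^2 + 196*t - 980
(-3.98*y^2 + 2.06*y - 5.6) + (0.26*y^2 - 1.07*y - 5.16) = -3.72*y^2 + 0.99*y - 10.76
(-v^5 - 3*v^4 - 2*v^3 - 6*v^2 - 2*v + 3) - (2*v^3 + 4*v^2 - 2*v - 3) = -v^5 - 3*v^4 - 4*v^3 - 10*v^2 + 6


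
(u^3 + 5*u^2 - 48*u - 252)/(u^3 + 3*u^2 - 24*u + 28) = (u^3 + 5*u^2 - 48*u - 252)/(u^3 + 3*u^2 - 24*u + 28)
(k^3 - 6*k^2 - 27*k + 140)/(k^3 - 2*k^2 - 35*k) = (k - 4)/k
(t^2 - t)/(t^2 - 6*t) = (t - 1)/(t - 6)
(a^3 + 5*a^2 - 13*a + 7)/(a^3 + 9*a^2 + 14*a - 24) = (a^2 + 6*a - 7)/(a^2 + 10*a + 24)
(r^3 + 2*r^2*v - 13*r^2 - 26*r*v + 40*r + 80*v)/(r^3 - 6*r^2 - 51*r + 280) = (r + 2*v)/(r + 7)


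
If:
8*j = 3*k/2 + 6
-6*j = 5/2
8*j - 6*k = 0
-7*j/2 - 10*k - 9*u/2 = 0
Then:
No Solution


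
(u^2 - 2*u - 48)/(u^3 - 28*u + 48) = (u - 8)/(u^2 - 6*u + 8)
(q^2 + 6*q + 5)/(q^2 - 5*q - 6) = (q + 5)/(q - 6)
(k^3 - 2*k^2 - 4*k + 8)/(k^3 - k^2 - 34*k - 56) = (k^2 - 4*k + 4)/(k^2 - 3*k - 28)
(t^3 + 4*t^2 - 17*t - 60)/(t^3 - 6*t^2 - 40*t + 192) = (t^2 + 8*t + 15)/(t^2 - 2*t - 48)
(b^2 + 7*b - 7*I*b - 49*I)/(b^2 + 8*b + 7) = (b - 7*I)/(b + 1)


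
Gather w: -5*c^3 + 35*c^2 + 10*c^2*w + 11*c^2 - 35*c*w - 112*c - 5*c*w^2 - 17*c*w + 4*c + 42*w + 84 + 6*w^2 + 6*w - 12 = -5*c^3 + 46*c^2 - 108*c + w^2*(6 - 5*c) + w*(10*c^2 - 52*c + 48) + 72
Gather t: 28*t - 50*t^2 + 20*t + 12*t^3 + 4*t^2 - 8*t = 12*t^3 - 46*t^2 + 40*t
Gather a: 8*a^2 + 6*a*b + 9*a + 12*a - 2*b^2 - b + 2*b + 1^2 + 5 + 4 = 8*a^2 + a*(6*b + 21) - 2*b^2 + b + 10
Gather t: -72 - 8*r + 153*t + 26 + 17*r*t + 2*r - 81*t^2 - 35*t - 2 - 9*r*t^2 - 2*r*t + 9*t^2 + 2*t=-6*r + t^2*(-9*r - 72) + t*(15*r + 120) - 48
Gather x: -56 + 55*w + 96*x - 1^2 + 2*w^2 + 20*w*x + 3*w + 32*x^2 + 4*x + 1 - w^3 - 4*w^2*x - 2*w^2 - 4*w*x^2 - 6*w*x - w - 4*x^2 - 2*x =-w^3 + 57*w + x^2*(28 - 4*w) + x*(-4*w^2 + 14*w + 98) - 56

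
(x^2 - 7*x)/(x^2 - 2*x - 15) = x*(7 - x)/(-x^2 + 2*x + 15)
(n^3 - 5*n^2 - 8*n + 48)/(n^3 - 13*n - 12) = (n - 4)/(n + 1)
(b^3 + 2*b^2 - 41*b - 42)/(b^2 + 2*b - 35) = (b^2 - 5*b - 6)/(b - 5)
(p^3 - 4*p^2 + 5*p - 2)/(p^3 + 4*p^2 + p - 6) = (p^2 - 3*p + 2)/(p^2 + 5*p + 6)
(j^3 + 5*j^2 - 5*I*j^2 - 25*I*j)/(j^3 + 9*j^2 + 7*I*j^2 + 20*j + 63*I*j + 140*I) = j*(j - 5*I)/(j^2 + j*(4 + 7*I) + 28*I)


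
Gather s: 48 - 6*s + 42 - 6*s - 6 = 84 - 12*s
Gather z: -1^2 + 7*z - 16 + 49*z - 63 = 56*z - 80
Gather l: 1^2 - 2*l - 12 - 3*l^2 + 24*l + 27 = -3*l^2 + 22*l + 16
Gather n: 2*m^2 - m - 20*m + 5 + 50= 2*m^2 - 21*m + 55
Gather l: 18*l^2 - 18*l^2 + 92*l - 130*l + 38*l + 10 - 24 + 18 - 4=0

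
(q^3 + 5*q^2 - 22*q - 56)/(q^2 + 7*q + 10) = (q^2 + 3*q - 28)/(q + 5)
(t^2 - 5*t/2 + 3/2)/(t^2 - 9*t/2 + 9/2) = (t - 1)/(t - 3)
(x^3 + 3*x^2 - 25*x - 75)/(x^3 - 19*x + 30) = (x^2 - 2*x - 15)/(x^2 - 5*x + 6)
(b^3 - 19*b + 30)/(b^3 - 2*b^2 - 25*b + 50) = (b - 3)/(b - 5)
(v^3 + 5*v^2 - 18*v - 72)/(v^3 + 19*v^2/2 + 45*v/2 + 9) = 2*(v - 4)/(2*v + 1)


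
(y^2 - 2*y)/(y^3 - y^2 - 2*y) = 1/(y + 1)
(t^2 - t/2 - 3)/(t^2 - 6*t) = (t^2 - t/2 - 3)/(t*(t - 6))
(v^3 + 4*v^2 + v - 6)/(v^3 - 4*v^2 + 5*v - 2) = (v^2 + 5*v + 6)/(v^2 - 3*v + 2)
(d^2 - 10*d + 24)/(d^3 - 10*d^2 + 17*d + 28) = (d - 6)/(d^2 - 6*d - 7)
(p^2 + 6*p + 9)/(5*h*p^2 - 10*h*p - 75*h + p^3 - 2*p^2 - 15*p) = (p + 3)/(5*h*p - 25*h + p^2 - 5*p)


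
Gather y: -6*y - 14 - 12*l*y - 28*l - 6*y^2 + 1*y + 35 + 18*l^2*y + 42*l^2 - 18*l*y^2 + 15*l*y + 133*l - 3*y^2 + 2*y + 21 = 42*l^2 + 105*l + y^2*(-18*l - 9) + y*(18*l^2 + 3*l - 3) + 42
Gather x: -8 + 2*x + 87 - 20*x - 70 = 9 - 18*x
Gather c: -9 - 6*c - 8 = -6*c - 17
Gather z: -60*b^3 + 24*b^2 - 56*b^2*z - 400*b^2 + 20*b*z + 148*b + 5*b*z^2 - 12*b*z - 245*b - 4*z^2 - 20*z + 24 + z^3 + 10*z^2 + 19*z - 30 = -60*b^3 - 376*b^2 - 97*b + z^3 + z^2*(5*b + 6) + z*(-56*b^2 + 8*b - 1) - 6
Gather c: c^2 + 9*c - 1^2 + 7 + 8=c^2 + 9*c + 14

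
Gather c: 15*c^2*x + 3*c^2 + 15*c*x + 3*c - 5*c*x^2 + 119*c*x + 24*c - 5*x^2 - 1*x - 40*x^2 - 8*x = c^2*(15*x + 3) + c*(-5*x^2 + 134*x + 27) - 45*x^2 - 9*x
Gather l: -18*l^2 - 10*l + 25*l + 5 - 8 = -18*l^2 + 15*l - 3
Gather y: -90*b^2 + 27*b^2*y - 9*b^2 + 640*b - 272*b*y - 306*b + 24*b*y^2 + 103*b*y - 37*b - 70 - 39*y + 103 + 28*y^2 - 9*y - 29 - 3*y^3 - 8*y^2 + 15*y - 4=-99*b^2 + 297*b - 3*y^3 + y^2*(24*b + 20) + y*(27*b^2 - 169*b - 33)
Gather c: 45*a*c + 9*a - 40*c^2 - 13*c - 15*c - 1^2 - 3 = 9*a - 40*c^2 + c*(45*a - 28) - 4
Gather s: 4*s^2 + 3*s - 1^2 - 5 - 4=4*s^2 + 3*s - 10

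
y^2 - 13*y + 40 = (y - 8)*(y - 5)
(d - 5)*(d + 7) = d^2 + 2*d - 35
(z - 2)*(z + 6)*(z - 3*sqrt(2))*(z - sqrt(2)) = z^4 - 4*sqrt(2)*z^3 + 4*z^3 - 16*sqrt(2)*z^2 - 6*z^2 + 24*z + 48*sqrt(2)*z - 72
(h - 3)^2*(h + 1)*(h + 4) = h^4 - h^3 - 17*h^2 + 21*h + 36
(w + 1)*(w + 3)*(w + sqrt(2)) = w^3 + sqrt(2)*w^2 + 4*w^2 + 3*w + 4*sqrt(2)*w + 3*sqrt(2)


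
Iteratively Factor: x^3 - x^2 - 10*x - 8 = (x + 2)*(x^2 - 3*x - 4) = (x + 1)*(x + 2)*(x - 4)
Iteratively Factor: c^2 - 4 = (c + 2)*(c - 2)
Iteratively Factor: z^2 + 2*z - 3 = (z + 3)*(z - 1)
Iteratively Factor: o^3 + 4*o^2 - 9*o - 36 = (o + 4)*(o^2 - 9) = (o - 3)*(o + 4)*(o + 3)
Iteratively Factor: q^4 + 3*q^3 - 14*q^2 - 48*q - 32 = (q + 1)*(q^3 + 2*q^2 - 16*q - 32) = (q + 1)*(q + 2)*(q^2 - 16) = (q - 4)*(q + 1)*(q + 2)*(q + 4)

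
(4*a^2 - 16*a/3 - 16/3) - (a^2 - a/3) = 3*a^2 - 5*a - 16/3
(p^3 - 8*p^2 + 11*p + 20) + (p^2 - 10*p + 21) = p^3 - 7*p^2 + p + 41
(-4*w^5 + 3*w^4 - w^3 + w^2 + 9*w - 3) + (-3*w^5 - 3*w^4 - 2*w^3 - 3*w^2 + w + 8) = -7*w^5 - 3*w^3 - 2*w^2 + 10*w + 5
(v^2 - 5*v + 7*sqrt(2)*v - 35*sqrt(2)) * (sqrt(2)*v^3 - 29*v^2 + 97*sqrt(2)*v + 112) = sqrt(2)*v^5 - 15*v^4 - 5*sqrt(2)*v^4 - 106*sqrt(2)*v^3 + 75*v^3 + 530*sqrt(2)*v^2 + 1470*v^2 - 7350*v + 784*sqrt(2)*v - 3920*sqrt(2)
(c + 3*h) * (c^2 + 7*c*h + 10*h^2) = c^3 + 10*c^2*h + 31*c*h^2 + 30*h^3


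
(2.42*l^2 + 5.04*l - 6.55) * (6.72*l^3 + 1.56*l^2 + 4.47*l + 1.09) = 16.2624*l^5 + 37.644*l^4 - 25.3362*l^3 + 14.9486*l^2 - 23.7849*l - 7.1395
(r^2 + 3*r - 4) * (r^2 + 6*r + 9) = r^4 + 9*r^3 + 23*r^2 + 3*r - 36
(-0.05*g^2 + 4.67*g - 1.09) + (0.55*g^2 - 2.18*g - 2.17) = 0.5*g^2 + 2.49*g - 3.26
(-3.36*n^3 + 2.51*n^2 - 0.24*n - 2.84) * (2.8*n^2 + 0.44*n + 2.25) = -9.408*n^5 + 5.5496*n^4 - 7.1276*n^3 - 2.4101*n^2 - 1.7896*n - 6.39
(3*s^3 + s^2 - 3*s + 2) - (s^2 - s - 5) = 3*s^3 - 2*s + 7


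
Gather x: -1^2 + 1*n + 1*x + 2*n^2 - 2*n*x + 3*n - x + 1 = 2*n^2 - 2*n*x + 4*n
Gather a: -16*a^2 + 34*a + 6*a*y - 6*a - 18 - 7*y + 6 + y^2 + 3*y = -16*a^2 + a*(6*y + 28) + y^2 - 4*y - 12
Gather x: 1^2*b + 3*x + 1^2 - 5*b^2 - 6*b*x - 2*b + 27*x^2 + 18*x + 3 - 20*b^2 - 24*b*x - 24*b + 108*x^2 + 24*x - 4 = -25*b^2 - 25*b + 135*x^2 + x*(45 - 30*b)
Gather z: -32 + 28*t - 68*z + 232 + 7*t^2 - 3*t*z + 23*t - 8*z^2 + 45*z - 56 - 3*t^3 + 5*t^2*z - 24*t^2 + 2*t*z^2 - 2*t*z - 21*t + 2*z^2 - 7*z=-3*t^3 - 17*t^2 + 30*t + z^2*(2*t - 6) + z*(5*t^2 - 5*t - 30) + 144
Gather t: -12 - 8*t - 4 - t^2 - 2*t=-t^2 - 10*t - 16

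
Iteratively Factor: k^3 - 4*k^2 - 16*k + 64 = (k - 4)*(k^2 - 16) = (k - 4)*(k + 4)*(k - 4)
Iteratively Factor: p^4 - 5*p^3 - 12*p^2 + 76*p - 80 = (p - 2)*(p^3 - 3*p^2 - 18*p + 40) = (p - 2)^2*(p^2 - p - 20) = (p - 2)^2*(p + 4)*(p - 5)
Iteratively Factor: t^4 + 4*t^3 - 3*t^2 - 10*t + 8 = (t - 1)*(t^3 + 5*t^2 + 2*t - 8) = (t - 1)^2*(t^2 + 6*t + 8) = (t - 1)^2*(t + 2)*(t + 4)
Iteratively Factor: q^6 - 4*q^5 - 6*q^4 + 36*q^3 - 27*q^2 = (q - 3)*(q^5 - q^4 - 9*q^3 + 9*q^2) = q*(q - 3)*(q^4 - q^3 - 9*q^2 + 9*q) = q^2*(q - 3)*(q^3 - q^2 - 9*q + 9) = q^2*(q - 3)*(q - 1)*(q^2 - 9) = q^2*(q - 3)*(q - 1)*(q + 3)*(q - 3)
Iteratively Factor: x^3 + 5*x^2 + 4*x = (x)*(x^2 + 5*x + 4) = x*(x + 4)*(x + 1)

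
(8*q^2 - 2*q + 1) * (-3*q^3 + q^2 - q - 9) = -24*q^5 + 14*q^4 - 13*q^3 - 69*q^2 + 17*q - 9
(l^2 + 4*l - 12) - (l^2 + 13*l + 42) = -9*l - 54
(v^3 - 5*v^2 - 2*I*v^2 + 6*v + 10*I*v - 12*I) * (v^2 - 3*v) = v^5 - 8*v^4 - 2*I*v^4 + 21*v^3 + 16*I*v^3 - 18*v^2 - 42*I*v^2 + 36*I*v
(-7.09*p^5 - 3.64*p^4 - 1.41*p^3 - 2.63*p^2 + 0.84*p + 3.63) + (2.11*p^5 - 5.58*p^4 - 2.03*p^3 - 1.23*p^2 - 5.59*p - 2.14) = -4.98*p^5 - 9.22*p^4 - 3.44*p^3 - 3.86*p^2 - 4.75*p + 1.49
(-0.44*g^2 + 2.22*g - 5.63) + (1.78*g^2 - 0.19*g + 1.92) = 1.34*g^2 + 2.03*g - 3.71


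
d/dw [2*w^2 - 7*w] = 4*w - 7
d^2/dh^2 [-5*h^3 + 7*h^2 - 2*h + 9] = 14 - 30*h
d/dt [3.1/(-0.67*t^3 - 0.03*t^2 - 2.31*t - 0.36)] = (6.231*t^2 + 0.186*t + 7.161)/(0.67*t^3 + 0.03*t^2 + 2.31*t + 0.36)^2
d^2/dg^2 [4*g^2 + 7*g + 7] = 8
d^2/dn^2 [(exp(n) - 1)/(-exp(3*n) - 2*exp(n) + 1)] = (2*(1 - exp(n))*(3*exp(2*n) + 2)^2*exp(n) + (-(1 - exp(n))*(9*exp(2*n) + 2) + (6*exp(2*n) + 4)*exp(n))*(exp(3*n) + 2*exp(n) - 1) - (exp(3*n) + 2*exp(n) - 1)^2)*exp(n)/(exp(3*n) + 2*exp(n) - 1)^3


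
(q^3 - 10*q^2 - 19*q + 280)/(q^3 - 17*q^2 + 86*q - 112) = (q + 5)/(q - 2)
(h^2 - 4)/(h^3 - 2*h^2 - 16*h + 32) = (h + 2)/(h^2 - 16)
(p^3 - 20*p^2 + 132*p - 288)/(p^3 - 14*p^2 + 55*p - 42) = (p^2 - 14*p + 48)/(p^2 - 8*p + 7)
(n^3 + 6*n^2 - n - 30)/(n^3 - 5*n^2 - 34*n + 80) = (n + 3)/(n - 8)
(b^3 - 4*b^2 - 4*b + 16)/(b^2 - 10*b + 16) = (b^2 - 2*b - 8)/(b - 8)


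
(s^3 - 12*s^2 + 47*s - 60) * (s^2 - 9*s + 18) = s^5 - 21*s^4 + 173*s^3 - 699*s^2 + 1386*s - 1080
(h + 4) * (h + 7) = h^2 + 11*h + 28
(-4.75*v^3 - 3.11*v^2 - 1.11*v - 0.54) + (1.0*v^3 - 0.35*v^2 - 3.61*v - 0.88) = -3.75*v^3 - 3.46*v^2 - 4.72*v - 1.42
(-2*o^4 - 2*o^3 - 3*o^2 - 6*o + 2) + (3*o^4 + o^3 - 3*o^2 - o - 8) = o^4 - o^3 - 6*o^2 - 7*o - 6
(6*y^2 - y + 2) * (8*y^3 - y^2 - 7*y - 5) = 48*y^5 - 14*y^4 - 25*y^3 - 25*y^2 - 9*y - 10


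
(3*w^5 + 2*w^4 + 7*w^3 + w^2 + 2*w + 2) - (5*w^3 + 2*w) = 3*w^5 + 2*w^4 + 2*w^3 + w^2 + 2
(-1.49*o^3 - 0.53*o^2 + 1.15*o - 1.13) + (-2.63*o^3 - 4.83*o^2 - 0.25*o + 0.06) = -4.12*o^3 - 5.36*o^2 + 0.9*o - 1.07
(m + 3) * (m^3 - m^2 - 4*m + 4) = m^4 + 2*m^3 - 7*m^2 - 8*m + 12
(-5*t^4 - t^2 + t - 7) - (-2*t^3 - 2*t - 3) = -5*t^4 + 2*t^3 - t^2 + 3*t - 4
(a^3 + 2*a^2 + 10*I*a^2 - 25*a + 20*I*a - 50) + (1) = a^3 + 2*a^2 + 10*I*a^2 - 25*a + 20*I*a - 49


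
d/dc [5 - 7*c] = -7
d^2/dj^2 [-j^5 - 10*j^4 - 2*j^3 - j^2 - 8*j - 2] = -20*j^3 - 120*j^2 - 12*j - 2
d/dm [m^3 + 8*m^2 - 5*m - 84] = 3*m^2 + 16*m - 5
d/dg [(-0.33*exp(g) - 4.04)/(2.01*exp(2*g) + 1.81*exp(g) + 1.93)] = (0.6633*exp(2*g) + 16.2408*exp(g) + 6.6755)*exp(g)/(4.0401*exp(4*g) + 7.2762*exp(3*g) + 11.0347*exp(2*g) + 6.9866*exp(g) + 3.7249)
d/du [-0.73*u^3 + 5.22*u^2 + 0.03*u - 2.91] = -2.19*u^2 + 10.44*u + 0.03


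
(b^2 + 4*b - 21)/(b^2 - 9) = (b + 7)/(b + 3)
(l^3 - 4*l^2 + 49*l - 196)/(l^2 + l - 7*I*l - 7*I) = (l^2 + l*(-4 + 7*I) - 28*I)/(l + 1)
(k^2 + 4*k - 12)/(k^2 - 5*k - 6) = (-k^2 - 4*k + 12)/(-k^2 + 5*k + 6)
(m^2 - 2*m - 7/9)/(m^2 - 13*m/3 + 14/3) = (m + 1/3)/(m - 2)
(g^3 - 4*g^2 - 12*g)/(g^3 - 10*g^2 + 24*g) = (g + 2)/(g - 4)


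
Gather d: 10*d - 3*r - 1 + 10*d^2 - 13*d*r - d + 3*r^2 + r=10*d^2 + d*(9 - 13*r) + 3*r^2 - 2*r - 1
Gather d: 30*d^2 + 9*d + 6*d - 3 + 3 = 30*d^2 + 15*d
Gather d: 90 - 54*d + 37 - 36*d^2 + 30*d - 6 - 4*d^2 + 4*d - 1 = -40*d^2 - 20*d + 120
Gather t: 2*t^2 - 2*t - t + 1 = 2*t^2 - 3*t + 1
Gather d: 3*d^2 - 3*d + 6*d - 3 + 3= 3*d^2 + 3*d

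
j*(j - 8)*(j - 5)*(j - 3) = j^4 - 16*j^3 + 79*j^2 - 120*j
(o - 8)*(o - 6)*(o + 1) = o^3 - 13*o^2 + 34*o + 48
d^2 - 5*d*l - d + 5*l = (d - 1)*(d - 5*l)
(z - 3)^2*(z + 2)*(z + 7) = z^4 + 3*z^3 - 31*z^2 - 3*z + 126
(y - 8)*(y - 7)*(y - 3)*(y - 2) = y^4 - 20*y^3 + 137*y^2 - 370*y + 336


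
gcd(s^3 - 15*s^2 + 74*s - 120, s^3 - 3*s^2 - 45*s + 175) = s - 5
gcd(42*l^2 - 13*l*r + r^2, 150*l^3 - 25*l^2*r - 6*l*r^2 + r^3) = -6*l + r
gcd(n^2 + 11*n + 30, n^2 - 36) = n + 6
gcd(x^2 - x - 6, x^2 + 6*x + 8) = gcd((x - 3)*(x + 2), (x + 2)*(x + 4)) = x + 2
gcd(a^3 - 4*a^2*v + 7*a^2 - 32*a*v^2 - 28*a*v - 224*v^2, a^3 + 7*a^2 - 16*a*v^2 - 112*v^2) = a^2 + 4*a*v + 7*a + 28*v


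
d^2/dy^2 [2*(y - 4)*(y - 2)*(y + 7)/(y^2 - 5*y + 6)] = -40/(y^3 - 9*y^2 + 27*y - 27)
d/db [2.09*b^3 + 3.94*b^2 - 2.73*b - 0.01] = 6.27*b^2 + 7.88*b - 2.73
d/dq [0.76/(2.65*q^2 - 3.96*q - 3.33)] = (3.0096 - 4.028*q)/(-2.65*q^2 + 3.96*q + 3.33)^2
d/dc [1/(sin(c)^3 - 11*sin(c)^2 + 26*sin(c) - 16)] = (-3*sin(c)^2 + 22*sin(c) - 26)*cos(c)/(sin(c)^3 - 11*sin(c)^2 + 26*sin(c) - 16)^2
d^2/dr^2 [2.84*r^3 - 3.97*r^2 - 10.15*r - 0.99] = 17.04*r - 7.94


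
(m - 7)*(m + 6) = m^2 - m - 42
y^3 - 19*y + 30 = (y - 3)*(y - 2)*(y + 5)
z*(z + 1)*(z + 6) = z^3 + 7*z^2 + 6*z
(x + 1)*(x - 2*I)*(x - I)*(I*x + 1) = I*x^4 + 4*x^3 + I*x^3 + 4*x^2 - 5*I*x^2 - 2*x - 5*I*x - 2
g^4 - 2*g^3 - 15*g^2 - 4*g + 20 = (g - 5)*(g - 1)*(g + 2)^2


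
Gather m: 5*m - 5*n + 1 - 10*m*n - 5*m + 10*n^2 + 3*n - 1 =-10*m*n + 10*n^2 - 2*n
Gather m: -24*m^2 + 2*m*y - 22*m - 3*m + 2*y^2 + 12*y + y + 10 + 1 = -24*m^2 + m*(2*y - 25) + 2*y^2 + 13*y + 11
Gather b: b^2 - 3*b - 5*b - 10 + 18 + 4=b^2 - 8*b + 12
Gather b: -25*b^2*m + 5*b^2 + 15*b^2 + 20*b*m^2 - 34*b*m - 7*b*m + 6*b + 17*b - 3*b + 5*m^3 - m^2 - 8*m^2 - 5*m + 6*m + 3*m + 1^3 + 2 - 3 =b^2*(20 - 25*m) + b*(20*m^2 - 41*m + 20) + 5*m^3 - 9*m^2 + 4*m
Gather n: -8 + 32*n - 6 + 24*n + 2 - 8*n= 48*n - 12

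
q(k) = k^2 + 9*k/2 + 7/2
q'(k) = 2*k + 9/2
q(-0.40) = 1.86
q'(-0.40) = 3.70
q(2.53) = 21.29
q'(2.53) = 9.56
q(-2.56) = -1.47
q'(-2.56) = -0.62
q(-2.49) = -1.50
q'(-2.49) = -0.48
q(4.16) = 39.53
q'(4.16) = 12.82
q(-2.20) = -1.56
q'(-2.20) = 0.10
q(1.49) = 12.43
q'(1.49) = 7.48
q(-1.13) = -0.31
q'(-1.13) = 2.24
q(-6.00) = 12.50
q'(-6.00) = -7.50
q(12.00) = 201.50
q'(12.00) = 28.50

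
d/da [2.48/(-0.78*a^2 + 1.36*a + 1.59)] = (3.8688*a - 3.3728)/(-0.78*a^2 + 1.36*a + 1.59)^2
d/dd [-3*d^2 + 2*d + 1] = 2 - 6*d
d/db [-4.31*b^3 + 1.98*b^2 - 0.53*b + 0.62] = -12.93*b^2 + 3.96*b - 0.53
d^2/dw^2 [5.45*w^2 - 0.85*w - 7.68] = 10.9000000000000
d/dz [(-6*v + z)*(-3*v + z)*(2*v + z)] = z*(-14*v + 3*z)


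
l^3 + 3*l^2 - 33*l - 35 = (l - 5)*(l + 1)*(l + 7)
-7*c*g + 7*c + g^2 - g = (-7*c + g)*(g - 1)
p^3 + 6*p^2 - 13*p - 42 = (p - 3)*(p + 2)*(p + 7)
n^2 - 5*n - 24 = (n - 8)*(n + 3)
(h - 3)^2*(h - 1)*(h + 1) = h^4 - 6*h^3 + 8*h^2 + 6*h - 9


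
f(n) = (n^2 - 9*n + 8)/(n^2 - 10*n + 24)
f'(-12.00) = -0.00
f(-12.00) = 0.90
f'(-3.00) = -0.06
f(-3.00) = 0.70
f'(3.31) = -11.91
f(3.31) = -5.84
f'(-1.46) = -0.11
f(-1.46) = 0.57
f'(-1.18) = -0.13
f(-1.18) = 0.54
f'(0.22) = -0.27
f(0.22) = 0.28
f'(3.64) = -45.40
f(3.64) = -13.55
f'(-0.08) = -0.23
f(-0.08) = 0.35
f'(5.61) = 30.56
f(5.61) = 17.55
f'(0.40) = -0.30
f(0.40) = 0.23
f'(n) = (10 - 2*n)*(n^2 - 9*n + 8)/(n^2 - 10*n + 24)^2 + (2*n - 9)/(n^2 - 10*n + 24) = (-n^2 + 32*n - 136)/(n^4 - 20*n^3 + 148*n^2 - 480*n + 576)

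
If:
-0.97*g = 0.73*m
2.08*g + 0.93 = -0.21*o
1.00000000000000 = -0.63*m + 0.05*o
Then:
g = 3.57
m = -4.75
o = -39.81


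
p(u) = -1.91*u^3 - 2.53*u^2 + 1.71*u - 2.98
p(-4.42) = 104.96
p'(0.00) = 1.71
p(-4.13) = 81.35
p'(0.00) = 1.71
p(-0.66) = -4.66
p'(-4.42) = -87.87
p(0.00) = -2.98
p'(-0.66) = 2.55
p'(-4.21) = -78.55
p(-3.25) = 30.31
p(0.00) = -2.98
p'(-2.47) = -20.75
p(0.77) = -4.04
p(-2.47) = 6.14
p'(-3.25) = -42.37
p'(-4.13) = -75.13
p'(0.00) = 1.71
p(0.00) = -2.98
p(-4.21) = 87.50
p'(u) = -5.73*u^2 - 5.06*u + 1.71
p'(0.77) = -5.58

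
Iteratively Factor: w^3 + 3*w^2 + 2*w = (w + 2)*(w^2 + w) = w*(w + 2)*(w + 1)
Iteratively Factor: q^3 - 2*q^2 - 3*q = (q)*(q^2 - 2*q - 3) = q*(q - 3)*(q + 1)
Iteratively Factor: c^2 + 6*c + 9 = (c + 3)*(c + 3)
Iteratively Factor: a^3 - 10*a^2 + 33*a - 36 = (a - 4)*(a^2 - 6*a + 9) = (a - 4)*(a - 3)*(a - 3)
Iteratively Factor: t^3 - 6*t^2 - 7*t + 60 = (t - 5)*(t^2 - t - 12) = (t - 5)*(t - 4)*(t + 3)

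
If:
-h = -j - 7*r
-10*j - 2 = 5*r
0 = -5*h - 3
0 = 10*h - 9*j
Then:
No Solution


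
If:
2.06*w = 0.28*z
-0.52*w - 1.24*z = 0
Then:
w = 0.00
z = 0.00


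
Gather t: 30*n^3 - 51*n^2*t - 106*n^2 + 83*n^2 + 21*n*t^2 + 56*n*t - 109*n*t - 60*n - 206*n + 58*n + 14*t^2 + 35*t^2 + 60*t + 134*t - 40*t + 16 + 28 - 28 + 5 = 30*n^3 - 23*n^2 - 208*n + t^2*(21*n + 49) + t*(-51*n^2 - 53*n + 154) + 21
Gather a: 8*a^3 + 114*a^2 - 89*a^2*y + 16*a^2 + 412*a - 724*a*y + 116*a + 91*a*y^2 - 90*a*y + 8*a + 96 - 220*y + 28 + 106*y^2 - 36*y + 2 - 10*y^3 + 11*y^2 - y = 8*a^3 + a^2*(130 - 89*y) + a*(91*y^2 - 814*y + 536) - 10*y^3 + 117*y^2 - 257*y + 126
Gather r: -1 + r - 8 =r - 9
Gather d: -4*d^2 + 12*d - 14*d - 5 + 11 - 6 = -4*d^2 - 2*d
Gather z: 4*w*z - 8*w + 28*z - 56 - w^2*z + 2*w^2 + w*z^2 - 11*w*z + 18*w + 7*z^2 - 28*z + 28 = 2*w^2 + 10*w + z^2*(w + 7) + z*(-w^2 - 7*w) - 28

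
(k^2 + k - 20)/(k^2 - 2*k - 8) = (k + 5)/(k + 2)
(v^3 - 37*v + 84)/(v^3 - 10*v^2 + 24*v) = (v^2 + 4*v - 21)/(v*(v - 6))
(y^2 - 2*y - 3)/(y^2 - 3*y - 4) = (y - 3)/(y - 4)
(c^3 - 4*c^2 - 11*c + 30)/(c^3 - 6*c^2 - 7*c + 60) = (c - 2)/(c - 4)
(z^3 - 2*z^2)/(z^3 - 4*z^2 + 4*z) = z/(z - 2)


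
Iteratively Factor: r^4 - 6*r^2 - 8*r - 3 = (r - 3)*(r^3 + 3*r^2 + 3*r + 1) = (r - 3)*(r + 1)*(r^2 + 2*r + 1) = (r - 3)*(r + 1)^2*(r + 1)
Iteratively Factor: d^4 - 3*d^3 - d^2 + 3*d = (d)*(d^3 - 3*d^2 - d + 3) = d*(d - 3)*(d^2 - 1) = d*(d - 3)*(d - 1)*(d + 1)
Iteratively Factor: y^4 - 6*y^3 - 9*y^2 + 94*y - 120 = (y + 4)*(y^3 - 10*y^2 + 31*y - 30) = (y - 2)*(y + 4)*(y^2 - 8*y + 15) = (y - 5)*(y - 2)*(y + 4)*(y - 3)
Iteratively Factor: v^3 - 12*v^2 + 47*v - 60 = (v - 4)*(v^2 - 8*v + 15) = (v - 4)*(v - 3)*(v - 5)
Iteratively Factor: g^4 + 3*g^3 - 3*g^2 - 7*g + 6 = (g - 1)*(g^3 + 4*g^2 + g - 6) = (g - 1)*(g + 2)*(g^2 + 2*g - 3) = (g - 1)*(g + 2)*(g + 3)*(g - 1)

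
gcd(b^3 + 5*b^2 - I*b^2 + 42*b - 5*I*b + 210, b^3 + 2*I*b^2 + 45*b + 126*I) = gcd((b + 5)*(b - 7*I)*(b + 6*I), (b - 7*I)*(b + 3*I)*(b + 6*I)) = b^2 - I*b + 42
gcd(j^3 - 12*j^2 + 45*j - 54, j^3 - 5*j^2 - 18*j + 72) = j^2 - 9*j + 18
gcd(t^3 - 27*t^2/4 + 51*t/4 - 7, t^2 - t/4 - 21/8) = t - 7/4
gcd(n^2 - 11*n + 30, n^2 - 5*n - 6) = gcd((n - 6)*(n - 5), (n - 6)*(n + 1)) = n - 6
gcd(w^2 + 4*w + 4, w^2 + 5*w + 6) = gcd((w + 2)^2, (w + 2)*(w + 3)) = w + 2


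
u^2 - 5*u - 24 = (u - 8)*(u + 3)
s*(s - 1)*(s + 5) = s^3 + 4*s^2 - 5*s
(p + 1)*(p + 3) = p^2 + 4*p + 3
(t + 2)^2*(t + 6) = t^3 + 10*t^2 + 28*t + 24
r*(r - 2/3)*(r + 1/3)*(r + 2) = r^4 + 5*r^3/3 - 8*r^2/9 - 4*r/9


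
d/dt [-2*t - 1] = -2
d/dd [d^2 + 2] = 2*d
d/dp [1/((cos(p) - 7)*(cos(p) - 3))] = 2*(cos(p) - 5)*sin(p)/((cos(p) - 7)^2*(cos(p) - 3)^2)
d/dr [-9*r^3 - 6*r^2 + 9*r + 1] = -27*r^2 - 12*r + 9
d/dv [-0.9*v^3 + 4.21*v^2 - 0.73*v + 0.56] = -2.7*v^2 + 8.42*v - 0.73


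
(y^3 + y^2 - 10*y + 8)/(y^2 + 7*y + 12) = (y^2 - 3*y + 2)/(y + 3)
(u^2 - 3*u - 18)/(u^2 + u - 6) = (u - 6)/(u - 2)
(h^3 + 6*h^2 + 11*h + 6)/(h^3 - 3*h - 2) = (h^2 + 5*h + 6)/(h^2 - h - 2)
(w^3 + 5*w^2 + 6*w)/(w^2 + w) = (w^2 + 5*w + 6)/(w + 1)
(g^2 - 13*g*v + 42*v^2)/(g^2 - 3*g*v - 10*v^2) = (-g^2 + 13*g*v - 42*v^2)/(-g^2 + 3*g*v + 10*v^2)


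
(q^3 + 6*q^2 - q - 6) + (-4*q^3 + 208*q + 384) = -3*q^3 + 6*q^2 + 207*q + 378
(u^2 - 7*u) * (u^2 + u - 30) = u^4 - 6*u^3 - 37*u^2 + 210*u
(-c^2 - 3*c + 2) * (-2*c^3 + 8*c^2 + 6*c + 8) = 2*c^5 - 2*c^4 - 34*c^3 - 10*c^2 - 12*c + 16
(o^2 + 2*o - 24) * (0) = 0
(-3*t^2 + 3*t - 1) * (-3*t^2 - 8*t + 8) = 9*t^4 + 15*t^3 - 45*t^2 + 32*t - 8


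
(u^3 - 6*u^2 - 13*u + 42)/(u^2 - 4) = (u^2 - 4*u - 21)/(u + 2)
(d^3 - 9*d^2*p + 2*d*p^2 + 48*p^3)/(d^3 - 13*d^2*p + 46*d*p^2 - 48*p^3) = (-d - 2*p)/(-d + 2*p)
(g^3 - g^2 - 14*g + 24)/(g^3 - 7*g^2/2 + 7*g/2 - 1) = 2*(g^2 + g - 12)/(2*g^2 - 3*g + 1)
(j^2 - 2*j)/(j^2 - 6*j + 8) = j/(j - 4)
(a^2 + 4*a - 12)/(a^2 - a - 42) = (a - 2)/(a - 7)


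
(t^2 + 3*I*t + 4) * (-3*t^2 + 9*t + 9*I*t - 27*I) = -3*t^4 + 9*t^3 - 39*t^2 + 117*t + 36*I*t - 108*I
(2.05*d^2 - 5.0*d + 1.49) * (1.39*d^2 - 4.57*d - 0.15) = 2.8495*d^4 - 16.3185*d^3 + 24.6136*d^2 - 6.0593*d - 0.2235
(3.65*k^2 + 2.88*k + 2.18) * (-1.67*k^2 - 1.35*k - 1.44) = -6.0955*k^4 - 9.7371*k^3 - 12.7846*k^2 - 7.0902*k - 3.1392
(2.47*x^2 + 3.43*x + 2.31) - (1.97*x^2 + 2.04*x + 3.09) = 0.5*x^2 + 1.39*x - 0.78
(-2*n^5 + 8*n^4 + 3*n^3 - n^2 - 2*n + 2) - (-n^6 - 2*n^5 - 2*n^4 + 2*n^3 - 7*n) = n^6 + 10*n^4 + n^3 - n^2 + 5*n + 2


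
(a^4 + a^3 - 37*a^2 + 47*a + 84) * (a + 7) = a^5 + 8*a^4 - 30*a^3 - 212*a^2 + 413*a + 588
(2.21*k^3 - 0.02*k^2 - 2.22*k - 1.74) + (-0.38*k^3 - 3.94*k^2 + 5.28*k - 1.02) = 1.83*k^3 - 3.96*k^2 + 3.06*k - 2.76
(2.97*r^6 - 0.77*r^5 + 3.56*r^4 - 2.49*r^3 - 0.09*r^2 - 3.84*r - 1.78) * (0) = 0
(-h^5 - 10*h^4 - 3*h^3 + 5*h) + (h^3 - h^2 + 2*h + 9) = -h^5 - 10*h^4 - 2*h^3 - h^2 + 7*h + 9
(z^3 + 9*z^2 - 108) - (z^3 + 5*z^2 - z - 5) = 4*z^2 + z - 103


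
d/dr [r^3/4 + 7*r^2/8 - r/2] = 3*r^2/4 + 7*r/4 - 1/2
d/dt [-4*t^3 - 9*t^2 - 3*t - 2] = -12*t^2 - 18*t - 3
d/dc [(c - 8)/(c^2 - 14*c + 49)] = (9 - c)/(c^3 - 21*c^2 + 147*c - 343)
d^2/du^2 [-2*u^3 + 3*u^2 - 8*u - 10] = 6 - 12*u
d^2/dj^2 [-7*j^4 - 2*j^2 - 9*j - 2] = -84*j^2 - 4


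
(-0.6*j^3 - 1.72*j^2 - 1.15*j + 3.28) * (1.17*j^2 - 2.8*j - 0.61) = -0.702*j^5 - 0.3324*j^4 + 3.8365*j^3 + 8.1068*j^2 - 8.4825*j - 2.0008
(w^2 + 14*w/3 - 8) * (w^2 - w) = w^4 + 11*w^3/3 - 38*w^2/3 + 8*w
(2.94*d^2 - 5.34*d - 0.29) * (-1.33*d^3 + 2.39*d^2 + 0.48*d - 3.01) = -3.9102*d^5 + 14.1288*d^4 - 10.9657*d^3 - 12.1057*d^2 + 15.9342*d + 0.8729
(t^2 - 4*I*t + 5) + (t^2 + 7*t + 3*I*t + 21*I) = 2*t^2 + 7*t - I*t + 5 + 21*I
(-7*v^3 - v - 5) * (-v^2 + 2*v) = 7*v^5 - 14*v^4 + v^3 + 3*v^2 - 10*v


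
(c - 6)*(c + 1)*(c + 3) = c^3 - 2*c^2 - 21*c - 18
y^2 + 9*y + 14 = (y + 2)*(y + 7)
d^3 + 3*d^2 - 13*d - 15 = (d - 3)*(d + 1)*(d + 5)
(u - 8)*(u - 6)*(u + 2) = u^3 - 12*u^2 + 20*u + 96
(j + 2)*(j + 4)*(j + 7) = j^3 + 13*j^2 + 50*j + 56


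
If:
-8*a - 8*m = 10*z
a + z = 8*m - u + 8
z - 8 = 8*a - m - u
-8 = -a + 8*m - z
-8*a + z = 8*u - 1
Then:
No Solution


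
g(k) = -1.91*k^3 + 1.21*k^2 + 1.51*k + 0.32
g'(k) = -5.73*k^2 + 2.42*k + 1.51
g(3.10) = -40.27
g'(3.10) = -46.05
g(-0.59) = 0.24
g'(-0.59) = -1.91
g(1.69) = -2.89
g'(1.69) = -10.77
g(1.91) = -5.69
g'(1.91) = -14.77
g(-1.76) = 11.82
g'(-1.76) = -20.50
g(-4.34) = 172.69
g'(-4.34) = -116.92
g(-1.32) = 4.83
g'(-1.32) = -11.67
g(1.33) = -0.02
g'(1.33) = -5.41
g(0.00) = 0.32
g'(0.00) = 1.51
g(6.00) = -359.62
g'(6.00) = -190.25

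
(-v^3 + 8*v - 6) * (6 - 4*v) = 4*v^4 - 6*v^3 - 32*v^2 + 72*v - 36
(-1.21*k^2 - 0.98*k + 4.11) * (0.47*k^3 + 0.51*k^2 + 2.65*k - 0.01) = -0.5687*k^5 - 1.0777*k^4 - 1.7746*k^3 - 0.4888*k^2 + 10.9013*k - 0.0411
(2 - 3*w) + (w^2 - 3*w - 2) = w^2 - 6*w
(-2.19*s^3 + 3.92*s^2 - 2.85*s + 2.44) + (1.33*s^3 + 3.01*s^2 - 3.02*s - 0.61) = -0.86*s^3 + 6.93*s^2 - 5.87*s + 1.83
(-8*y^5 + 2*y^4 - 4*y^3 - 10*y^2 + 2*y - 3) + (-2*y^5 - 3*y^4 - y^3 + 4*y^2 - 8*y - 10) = -10*y^5 - y^4 - 5*y^3 - 6*y^2 - 6*y - 13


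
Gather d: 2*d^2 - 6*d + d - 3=2*d^2 - 5*d - 3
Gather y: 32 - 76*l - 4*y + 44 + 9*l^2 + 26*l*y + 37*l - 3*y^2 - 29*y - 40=9*l^2 - 39*l - 3*y^2 + y*(26*l - 33) + 36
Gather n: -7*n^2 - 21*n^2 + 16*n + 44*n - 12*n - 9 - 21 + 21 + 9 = -28*n^2 + 48*n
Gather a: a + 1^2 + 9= a + 10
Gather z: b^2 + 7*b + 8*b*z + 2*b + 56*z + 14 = b^2 + 9*b + z*(8*b + 56) + 14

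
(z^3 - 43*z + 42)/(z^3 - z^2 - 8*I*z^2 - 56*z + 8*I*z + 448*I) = (z^2 - 7*z + 6)/(z^2 - 8*z*(1 + I) + 64*I)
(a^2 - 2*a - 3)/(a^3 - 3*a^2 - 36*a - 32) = (a - 3)/(a^2 - 4*a - 32)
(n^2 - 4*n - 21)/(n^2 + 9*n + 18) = (n - 7)/(n + 6)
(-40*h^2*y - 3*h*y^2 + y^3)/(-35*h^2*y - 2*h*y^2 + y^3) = (-8*h + y)/(-7*h + y)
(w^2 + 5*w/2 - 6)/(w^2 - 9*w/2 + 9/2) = (w + 4)/(w - 3)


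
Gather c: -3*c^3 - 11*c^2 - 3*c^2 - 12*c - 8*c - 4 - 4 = -3*c^3 - 14*c^2 - 20*c - 8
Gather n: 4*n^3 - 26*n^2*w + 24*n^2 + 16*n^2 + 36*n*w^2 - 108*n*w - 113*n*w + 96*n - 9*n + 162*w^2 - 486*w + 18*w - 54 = 4*n^3 + n^2*(40 - 26*w) + n*(36*w^2 - 221*w + 87) + 162*w^2 - 468*w - 54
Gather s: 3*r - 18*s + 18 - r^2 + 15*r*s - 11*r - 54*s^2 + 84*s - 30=-r^2 - 8*r - 54*s^2 + s*(15*r + 66) - 12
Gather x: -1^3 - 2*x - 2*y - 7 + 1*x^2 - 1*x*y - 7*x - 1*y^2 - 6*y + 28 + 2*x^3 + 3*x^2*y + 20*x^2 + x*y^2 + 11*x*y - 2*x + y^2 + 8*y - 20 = 2*x^3 + x^2*(3*y + 21) + x*(y^2 + 10*y - 11)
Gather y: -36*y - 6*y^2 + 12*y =-6*y^2 - 24*y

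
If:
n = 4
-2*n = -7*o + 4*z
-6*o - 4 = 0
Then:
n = 4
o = -2/3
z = -19/6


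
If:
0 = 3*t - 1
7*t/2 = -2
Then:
No Solution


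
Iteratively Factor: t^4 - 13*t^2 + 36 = (t - 3)*(t^3 + 3*t^2 - 4*t - 12) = (t - 3)*(t - 2)*(t^2 + 5*t + 6) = (t - 3)*(t - 2)*(t + 3)*(t + 2)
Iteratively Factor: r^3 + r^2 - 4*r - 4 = (r + 1)*(r^2 - 4) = (r - 2)*(r + 1)*(r + 2)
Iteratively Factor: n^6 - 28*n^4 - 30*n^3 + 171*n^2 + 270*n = (n + 2)*(n^5 - 2*n^4 - 24*n^3 + 18*n^2 + 135*n) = (n - 5)*(n + 2)*(n^4 + 3*n^3 - 9*n^2 - 27*n) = (n - 5)*(n - 3)*(n + 2)*(n^3 + 6*n^2 + 9*n) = n*(n - 5)*(n - 3)*(n + 2)*(n^2 + 6*n + 9) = n*(n - 5)*(n - 3)*(n + 2)*(n + 3)*(n + 3)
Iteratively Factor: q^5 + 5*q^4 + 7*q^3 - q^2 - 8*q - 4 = (q + 1)*(q^4 + 4*q^3 + 3*q^2 - 4*q - 4) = (q + 1)^2*(q^3 + 3*q^2 - 4) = (q + 1)^2*(q + 2)*(q^2 + q - 2) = (q + 1)^2*(q + 2)^2*(q - 1)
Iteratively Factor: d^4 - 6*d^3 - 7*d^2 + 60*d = (d)*(d^3 - 6*d^2 - 7*d + 60) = d*(d + 3)*(d^2 - 9*d + 20) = d*(d - 4)*(d + 3)*(d - 5)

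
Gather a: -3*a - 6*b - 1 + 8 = -3*a - 6*b + 7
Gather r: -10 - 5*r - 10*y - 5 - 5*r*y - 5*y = r*(-5*y - 5) - 15*y - 15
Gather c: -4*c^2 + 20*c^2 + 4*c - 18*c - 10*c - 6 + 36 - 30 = 16*c^2 - 24*c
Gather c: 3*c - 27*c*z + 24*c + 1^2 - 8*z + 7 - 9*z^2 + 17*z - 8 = c*(27 - 27*z) - 9*z^2 + 9*z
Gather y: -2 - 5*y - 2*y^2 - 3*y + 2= -2*y^2 - 8*y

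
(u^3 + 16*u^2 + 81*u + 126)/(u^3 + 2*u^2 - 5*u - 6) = (u^2 + 13*u + 42)/(u^2 - u - 2)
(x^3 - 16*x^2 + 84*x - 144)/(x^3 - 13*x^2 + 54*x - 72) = (x - 6)/(x - 3)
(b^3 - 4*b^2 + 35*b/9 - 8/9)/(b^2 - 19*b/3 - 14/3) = (-9*b^3 + 36*b^2 - 35*b + 8)/(3*(-3*b^2 + 19*b + 14))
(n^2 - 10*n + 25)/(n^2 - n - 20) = (n - 5)/(n + 4)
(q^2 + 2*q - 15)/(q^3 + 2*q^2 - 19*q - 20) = (q - 3)/(q^2 - 3*q - 4)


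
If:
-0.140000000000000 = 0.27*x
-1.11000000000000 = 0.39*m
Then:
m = -2.85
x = -0.52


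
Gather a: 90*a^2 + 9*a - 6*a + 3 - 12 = 90*a^2 + 3*a - 9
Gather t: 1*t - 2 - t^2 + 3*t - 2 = -t^2 + 4*t - 4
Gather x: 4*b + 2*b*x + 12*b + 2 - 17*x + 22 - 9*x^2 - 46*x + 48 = 16*b - 9*x^2 + x*(2*b - 63) + 72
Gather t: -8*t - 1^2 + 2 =1 - 8*t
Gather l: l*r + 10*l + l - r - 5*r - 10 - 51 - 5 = l*(r + 11) - 6*r - 66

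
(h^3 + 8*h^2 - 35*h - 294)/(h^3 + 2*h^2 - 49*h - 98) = (h^2 + h - 42)/(h^2 - 5*h - 14)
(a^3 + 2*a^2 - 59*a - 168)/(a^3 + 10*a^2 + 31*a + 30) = (a^2 - a - 56)/(a^2 + 7*a + 10)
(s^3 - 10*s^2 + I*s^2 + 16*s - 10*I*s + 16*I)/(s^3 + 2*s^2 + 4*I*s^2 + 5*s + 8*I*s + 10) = (s^3 + s^2*(-10 + I) + s*(16 - 10*I) + 16*I)/(s^3 + s^2*(2 + 4*I) + s*(5 + 8*I) + 10)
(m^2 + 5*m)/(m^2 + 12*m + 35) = m/(m + 7)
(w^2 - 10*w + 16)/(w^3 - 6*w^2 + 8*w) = (w - 8)/(w*(w - 4))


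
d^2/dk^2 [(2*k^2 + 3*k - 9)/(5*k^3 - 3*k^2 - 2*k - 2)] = 2*(50*k^6 + 225*k^5 - 1425*k^4 + 1265*k^3 + 171*k^2 - 486*k + 14)/(125*k^9 - 225*k^8 - 15*k^7 + 3*k^6 + 186*k^5 + 30*k^4 - 20*k^3 - 60*k^2 - 24*k - 8)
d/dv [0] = 0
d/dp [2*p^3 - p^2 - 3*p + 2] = 6*p^2 - 2*p - 3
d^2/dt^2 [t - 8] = 0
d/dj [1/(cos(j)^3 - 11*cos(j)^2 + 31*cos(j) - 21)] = (3*cos(j)^2 - 22*cos(j) + 31)*sin(j)/(cos(j)^3 - 11*cos(j)^2 + 31*cos(j) - 21)^2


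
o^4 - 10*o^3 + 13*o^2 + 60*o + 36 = (o - 6)^2*(o + 1)^2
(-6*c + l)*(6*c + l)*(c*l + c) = -36*c^3*l - 36*c^3 + c*l^3 + c*l^2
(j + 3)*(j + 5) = j^2 + 8*j + 15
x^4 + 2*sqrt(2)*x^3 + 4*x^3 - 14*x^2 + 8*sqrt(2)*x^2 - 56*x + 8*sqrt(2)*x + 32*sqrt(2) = (x + 4)*(x - sqrt(2))^2*(x + 4*sqrt(2))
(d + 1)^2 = d^2 + 2*d + 1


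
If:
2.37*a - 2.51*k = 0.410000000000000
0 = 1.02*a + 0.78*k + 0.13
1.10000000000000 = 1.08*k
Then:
No Solution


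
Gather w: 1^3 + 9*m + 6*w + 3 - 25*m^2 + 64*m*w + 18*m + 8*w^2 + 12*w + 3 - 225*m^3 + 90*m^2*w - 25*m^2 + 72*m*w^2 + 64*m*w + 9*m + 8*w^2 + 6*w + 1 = -225*m^3 - 50*m^2 + 36*m + w^2*(72*m + 16) + w*(90*m^2 + 128*m + 24) + 8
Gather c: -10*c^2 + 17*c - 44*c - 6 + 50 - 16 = -10*c^2 - 27*c + 28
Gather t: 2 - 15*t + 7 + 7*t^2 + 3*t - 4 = 7*t^2 - 12*t + 5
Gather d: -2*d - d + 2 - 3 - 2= -3*d - 3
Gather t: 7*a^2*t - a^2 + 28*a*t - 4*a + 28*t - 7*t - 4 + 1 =-a^2 - 4*a + t*(7*a^2 + 28*a + 21) - 3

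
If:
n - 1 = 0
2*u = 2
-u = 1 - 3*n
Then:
No Solution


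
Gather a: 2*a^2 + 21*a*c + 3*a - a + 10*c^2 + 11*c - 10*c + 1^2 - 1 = 2*a^2 + a*(21*c + 2) + 10*c^2 + c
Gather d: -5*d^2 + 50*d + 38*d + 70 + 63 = -5*d^2 + 88*d + 133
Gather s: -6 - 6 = -12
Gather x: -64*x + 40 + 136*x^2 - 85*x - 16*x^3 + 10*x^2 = -16*x^3 + 146*x^2 - 149*x + 40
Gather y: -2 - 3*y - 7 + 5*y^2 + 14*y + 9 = 5*y^2 + 11*y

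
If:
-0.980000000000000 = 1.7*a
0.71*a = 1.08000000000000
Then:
No Solution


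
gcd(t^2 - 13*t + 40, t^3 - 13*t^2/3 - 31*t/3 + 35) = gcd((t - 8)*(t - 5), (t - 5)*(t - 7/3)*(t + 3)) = t - 5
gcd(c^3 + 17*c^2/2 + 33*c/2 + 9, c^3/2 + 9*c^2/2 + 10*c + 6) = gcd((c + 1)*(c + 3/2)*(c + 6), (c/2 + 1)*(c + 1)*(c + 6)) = c^2 + 7*c + 6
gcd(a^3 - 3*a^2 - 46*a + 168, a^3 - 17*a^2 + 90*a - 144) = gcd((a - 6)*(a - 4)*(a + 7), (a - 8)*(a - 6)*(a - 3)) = a - 6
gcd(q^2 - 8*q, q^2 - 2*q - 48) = q - 8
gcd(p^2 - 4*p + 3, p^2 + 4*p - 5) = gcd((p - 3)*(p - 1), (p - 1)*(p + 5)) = p - 1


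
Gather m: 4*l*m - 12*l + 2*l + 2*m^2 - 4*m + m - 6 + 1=-10*l + 2*m^2 + m*(4*l - 3) - 5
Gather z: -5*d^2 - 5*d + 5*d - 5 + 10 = 5 - 5*d^2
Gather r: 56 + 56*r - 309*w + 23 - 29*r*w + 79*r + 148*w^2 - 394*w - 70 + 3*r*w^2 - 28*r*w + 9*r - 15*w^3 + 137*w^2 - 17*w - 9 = r*(3*w^2 - 57*w + 144) - 15*w^3 + 285*w^2 - 720*w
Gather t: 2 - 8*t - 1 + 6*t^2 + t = 6*t^2 - 7*t + 1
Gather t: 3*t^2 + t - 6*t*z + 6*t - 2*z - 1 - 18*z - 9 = 3*t^2 + t*(7 - 6*z) - 20*z - 10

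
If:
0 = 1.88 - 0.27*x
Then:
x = 6.96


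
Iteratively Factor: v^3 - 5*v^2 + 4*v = (v)*(v^2 - 5*v + 4) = v*(v - 1)*(v - 4)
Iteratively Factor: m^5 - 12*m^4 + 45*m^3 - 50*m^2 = (m)*(m^4 - 12*m^3 + 45*m^2 - 50*m) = m^2*(m^3 - 12*m^2 + 45*m - 50) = m^2*(m - 2)*(m^2 - 10*m + 25) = m^2*(m - 5)*(m - 2)*(m - 5)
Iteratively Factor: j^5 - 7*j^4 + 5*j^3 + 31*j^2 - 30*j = (j + 2)*(j^4 - 9*j^3 + 23*j^2 - 15*j) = (j - 3)*(j + 2)*(j^3 - 6*j^2 + 5*j) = j*(j - 3)*(j + 2)*(j^2 - 6*j + 5) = j*(j - 3)*(j - 1)*(j + 2)*(j - 5)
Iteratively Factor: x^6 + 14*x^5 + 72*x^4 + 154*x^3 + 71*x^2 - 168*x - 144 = (x + 3)*(x^5 + 11*x^4 + 39*x^3 + 37*x^2 - 40*x - 48) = (x + 1)*(x + 3)*(x^4 + 10*x^3 + 29*x^2 + 8*x - 48) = (x + 1)*(x + 3)*(x + 4)*(x^3 + 6*x^2 + 5*x - 12) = (x + 1)*(x + 3)*(x + 4)^2*(x^2 + 2*x - 3) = (x + 1)*(x + 3)^2*(x + 4)^2*(x - 1)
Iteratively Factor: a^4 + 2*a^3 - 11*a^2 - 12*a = (a)*(a^3 + 2*a^2 - 11*a - 12) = a*(a + 1)*(a^2 + a - 12) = a*(a + 1)*(a + 4)*(a - 3)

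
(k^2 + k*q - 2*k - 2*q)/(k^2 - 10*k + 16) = (k + q)/(k - 8)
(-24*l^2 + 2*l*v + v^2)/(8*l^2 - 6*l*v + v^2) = (6*l + v)/(-2*l + v)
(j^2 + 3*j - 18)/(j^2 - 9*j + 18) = (j + 6)/(j - 6)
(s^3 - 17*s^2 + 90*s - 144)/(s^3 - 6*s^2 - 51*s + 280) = (s^2 - 9*s + 18)/(s^2 + 2*s - 35)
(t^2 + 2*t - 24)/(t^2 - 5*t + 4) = (t + 6)/(t - 1)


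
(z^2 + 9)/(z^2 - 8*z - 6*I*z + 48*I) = (z^2 + 9)/(z^2 - 8*z - 6*I*z + 48*I)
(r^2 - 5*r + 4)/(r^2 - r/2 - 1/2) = 2*(r - 4)/(2*r + 1)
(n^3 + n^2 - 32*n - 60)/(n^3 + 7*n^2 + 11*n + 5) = (n^2 - 4*n - 12)/(n^2 + 2*n + 1)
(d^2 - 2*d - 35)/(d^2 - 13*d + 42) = (d + 5)/(d - 6)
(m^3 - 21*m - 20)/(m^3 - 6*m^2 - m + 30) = (m^2 + 5*m + 4)/(m^2 - m - 6)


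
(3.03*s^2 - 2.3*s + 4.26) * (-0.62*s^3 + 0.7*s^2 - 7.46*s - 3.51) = -1.8786*s^5 + 3.547*s^4 - 26.855*s^3 + 9.5047*s^2 - 23.7066*s - 14.9526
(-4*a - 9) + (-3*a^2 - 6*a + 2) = -3*a^2 - 10*a - 7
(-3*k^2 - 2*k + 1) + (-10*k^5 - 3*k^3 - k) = -10*k^5 - 3*k^3 - 3*k^2 - 3*k + 1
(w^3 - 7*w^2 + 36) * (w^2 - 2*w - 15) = w^5 - 9*w^4 - w^3 + 141*w^2 - 72*w - 540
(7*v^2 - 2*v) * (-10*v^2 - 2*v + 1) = -70*v^4 + 6*v^3 + 11*v^2 - 2*v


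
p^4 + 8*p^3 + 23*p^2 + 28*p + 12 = (p + 1)*(p + 2)^2*(p + 3)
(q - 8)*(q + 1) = q^2 - 7*q - 8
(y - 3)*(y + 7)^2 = y^3 + 11*y^2 + 7*y - 147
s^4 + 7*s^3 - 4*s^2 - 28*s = s*(s - 2)*(s + 2)*(s + 7)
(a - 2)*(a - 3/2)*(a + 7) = a^3 + 7*a^2/2 - 43*a/2 + 21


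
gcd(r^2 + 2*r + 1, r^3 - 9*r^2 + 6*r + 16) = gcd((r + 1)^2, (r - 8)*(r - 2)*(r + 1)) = r + 1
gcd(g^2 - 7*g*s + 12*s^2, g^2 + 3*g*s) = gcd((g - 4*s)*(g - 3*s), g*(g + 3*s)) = 1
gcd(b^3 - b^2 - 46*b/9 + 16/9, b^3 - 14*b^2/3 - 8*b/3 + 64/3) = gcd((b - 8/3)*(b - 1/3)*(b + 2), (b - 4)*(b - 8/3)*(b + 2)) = b^2 - 2*b/3 - 16/3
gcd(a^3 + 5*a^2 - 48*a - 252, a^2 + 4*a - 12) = a + 6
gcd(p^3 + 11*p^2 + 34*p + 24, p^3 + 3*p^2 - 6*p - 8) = p^2 + 5*p + 4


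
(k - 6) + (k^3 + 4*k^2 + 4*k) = k^3 + 4*k^2 + 5*k - 6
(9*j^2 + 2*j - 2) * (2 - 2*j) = -18*j^3 + 14*j^2 + 8*j - 4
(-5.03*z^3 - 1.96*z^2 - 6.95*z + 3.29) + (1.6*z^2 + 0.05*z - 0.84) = -5.03*z^3 - 0.36*z^2 - 6.9*z + 2.45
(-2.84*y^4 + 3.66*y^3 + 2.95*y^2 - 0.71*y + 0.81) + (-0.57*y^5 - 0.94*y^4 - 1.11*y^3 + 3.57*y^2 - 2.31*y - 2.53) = -0.57*y^5 - 3.78*y^4 + 2.55*y^3 + 6.52*y^2 - 3.02*y - 1.72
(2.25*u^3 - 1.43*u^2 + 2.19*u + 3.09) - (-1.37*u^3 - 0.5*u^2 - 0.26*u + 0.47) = 3.62*u^3 - 0.93*u^2 + 2.45*u + 2.62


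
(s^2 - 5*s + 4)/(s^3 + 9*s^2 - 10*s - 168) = (s - 1)/(s^2 + 13*s + 42)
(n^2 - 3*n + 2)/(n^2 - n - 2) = (n - 1)/(n + 1)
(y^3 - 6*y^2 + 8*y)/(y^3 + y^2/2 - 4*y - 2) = 2*y*(y - 4)/(2*y^2 + 5*y + 2)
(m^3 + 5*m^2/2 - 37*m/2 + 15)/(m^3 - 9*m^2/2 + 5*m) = (m^2 + 5*m - 6)/(m*(m - 2))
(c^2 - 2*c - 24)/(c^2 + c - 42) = (c + 4)/(c + 7)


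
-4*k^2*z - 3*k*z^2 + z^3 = z*(-4*k + z)*(k + z)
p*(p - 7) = p^2 - 7*p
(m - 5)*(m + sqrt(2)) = m^2 - 5*m + sqrt(2)*m - 5*sqrt(2)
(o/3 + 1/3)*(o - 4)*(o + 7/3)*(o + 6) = o^4/3 + 16*o^3/9 - 5*o^2 - 226*o/9 - 56/3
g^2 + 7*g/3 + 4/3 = (g + 1)*(g + 4/3)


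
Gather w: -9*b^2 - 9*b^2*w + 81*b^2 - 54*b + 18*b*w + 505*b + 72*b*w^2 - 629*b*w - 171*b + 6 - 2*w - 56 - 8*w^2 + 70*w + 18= 72*b^2 + 280*b + w^2*(72*b - 8) + w*(-9*b^2 - 611*b + 68) - 32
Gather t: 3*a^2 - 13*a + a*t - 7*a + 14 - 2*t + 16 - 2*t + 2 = 3*a^2 - 20*a + t*(a - 4) + 32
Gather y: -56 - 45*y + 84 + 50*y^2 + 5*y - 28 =50*y^2 - 40*y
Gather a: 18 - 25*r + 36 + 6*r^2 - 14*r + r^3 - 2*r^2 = r^3 + 4*r^2 - 39*r + 54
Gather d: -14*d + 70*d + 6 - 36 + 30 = 56*d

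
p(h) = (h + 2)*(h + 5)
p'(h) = 2*h + 7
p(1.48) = 22.55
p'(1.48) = 9.96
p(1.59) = 23.66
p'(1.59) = 10.18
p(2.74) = 36.69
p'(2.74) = 12.48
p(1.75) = 25.31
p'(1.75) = 10.50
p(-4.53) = -1.19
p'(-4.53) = -2.06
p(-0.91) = 4.46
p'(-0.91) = 5.18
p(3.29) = 43.85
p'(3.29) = 13.58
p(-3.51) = -2.25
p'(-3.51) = -0.02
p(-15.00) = 130.00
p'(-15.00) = -23.00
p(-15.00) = 130.00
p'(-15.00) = -23.00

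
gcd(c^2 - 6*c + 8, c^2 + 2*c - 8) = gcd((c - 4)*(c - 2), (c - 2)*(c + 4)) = c - 2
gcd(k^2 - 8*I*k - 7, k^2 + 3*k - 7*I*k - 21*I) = k - 7*I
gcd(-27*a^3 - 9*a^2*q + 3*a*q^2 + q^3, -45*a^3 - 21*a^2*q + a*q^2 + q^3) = 9*a^2 + 6*a*q + q^2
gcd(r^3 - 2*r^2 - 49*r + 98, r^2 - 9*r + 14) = r^2 - 9*r + 14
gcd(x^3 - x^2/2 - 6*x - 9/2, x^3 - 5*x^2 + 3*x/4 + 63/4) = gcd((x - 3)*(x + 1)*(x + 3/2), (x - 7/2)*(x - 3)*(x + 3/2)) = x^2 - 3*x/2 - 9/2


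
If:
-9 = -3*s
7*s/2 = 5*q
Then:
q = 21/10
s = 3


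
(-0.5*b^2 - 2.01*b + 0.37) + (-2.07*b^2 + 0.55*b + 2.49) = -2.57*b^2 - 1.46*b + 2.86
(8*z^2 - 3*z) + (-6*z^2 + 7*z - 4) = 2*z^2 + 4*z - 4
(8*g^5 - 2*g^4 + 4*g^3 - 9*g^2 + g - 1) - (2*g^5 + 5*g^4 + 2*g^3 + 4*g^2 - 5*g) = 6*g^5 - 7*g^4 + 2*g^3 - 13*g^2 + 6*g - 1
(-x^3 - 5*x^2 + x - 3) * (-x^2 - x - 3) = x^5 + 6*x^4 + 7*x^3 + 17*x^2 + 9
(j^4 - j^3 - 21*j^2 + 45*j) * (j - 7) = j^5 - 8*j^4 - 14*j^3 + 192*j^2 - 315*j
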